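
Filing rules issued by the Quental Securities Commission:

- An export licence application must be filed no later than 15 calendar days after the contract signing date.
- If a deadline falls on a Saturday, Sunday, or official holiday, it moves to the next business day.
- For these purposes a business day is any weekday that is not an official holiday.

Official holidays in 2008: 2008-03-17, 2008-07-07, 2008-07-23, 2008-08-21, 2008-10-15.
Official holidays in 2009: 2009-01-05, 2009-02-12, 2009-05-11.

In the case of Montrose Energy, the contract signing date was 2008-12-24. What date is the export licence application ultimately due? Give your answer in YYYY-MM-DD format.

2009-01-08

From 2008-12-24, 15 calendar days later is 2009-01-08.
2009-01-08 (Thursday) is already a business day.
The final due date is 2009-01-08.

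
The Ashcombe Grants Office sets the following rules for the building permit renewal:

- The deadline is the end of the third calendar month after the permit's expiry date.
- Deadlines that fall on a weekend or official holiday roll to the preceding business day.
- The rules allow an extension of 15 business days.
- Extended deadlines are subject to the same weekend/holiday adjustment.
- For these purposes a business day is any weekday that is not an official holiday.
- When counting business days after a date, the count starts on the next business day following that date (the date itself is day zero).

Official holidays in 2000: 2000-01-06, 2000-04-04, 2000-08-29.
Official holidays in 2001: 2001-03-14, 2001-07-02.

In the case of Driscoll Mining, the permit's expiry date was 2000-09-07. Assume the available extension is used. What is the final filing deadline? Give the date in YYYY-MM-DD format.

2001-01-19

The third month after 2000-09-07 is December 2000, whose last day is 2000-12-31.
Because 2000-12-31 is a Sunday, the deadline becomes 2000-12-29 (Friday).
Counting 15 further business days from 2000-12-29 reaches 2001-01-19.
Since 2001-01-19 is a Friday and not a holiday, the date is unchanged.
The final due date is 2001-01-19.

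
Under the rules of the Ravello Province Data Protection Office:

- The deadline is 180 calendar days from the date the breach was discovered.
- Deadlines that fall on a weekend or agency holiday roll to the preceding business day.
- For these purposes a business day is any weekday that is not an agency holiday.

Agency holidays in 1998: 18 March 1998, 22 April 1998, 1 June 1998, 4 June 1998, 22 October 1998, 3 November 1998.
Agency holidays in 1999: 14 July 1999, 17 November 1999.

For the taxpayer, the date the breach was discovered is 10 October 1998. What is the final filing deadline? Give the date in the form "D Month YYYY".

180 calendar days after 10 October 1998 is 8 April 1999.
8 April 1999 (Thursday) is already a business day.
Final deadline: 8 April 1999.

8 April 1999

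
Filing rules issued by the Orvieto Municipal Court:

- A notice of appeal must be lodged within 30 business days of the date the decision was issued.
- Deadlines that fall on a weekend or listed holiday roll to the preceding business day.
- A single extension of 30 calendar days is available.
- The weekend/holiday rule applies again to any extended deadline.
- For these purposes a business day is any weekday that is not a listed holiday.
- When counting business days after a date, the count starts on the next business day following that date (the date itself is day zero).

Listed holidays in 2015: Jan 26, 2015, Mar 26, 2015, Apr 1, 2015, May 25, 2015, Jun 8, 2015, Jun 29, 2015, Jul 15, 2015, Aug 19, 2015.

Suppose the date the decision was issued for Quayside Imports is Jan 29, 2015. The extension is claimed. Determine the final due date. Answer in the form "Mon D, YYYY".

Apr 10, 2015

30 business days after Jan 29, 2015, excluding weekends and holidays, is Mar 12, 2015.
Mar 12, 2015 is a Thursday and not a listed holiday, so it stands.
The 30-calendar-day extension moves the deadline from Mar 12, 2015 to Apr 11, 2015.
Because Apr 11, 2015 is a Saturday, the deadline becomes Apr 10, 2015 (Friday).
The final due date is Apr 10, 2015.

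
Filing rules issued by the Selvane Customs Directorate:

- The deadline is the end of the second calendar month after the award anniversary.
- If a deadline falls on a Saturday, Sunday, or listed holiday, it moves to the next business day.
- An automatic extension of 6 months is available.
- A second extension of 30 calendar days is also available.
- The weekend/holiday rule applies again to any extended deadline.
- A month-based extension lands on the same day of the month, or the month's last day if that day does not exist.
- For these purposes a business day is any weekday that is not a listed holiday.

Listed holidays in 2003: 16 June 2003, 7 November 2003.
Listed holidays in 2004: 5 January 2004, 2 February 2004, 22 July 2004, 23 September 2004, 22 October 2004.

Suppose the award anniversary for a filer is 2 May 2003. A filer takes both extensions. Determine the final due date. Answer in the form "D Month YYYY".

4 March 2004

2 months after 2 May 2003 is July 2003; that month ends on 31 July 2003.
Since 31 July 2003 is a Thursday and not a holiday, the date is unchanged.
Add 6 months to 31 July 2003: 31 January 2004.
31 January 2004 is a Saturday; the next business day is 3 February 2004 (Tuesday).
The 30-calendar-day extension moves the deadline from 3 February 2004 to 4 March 2004.
4 March 2004 falls on a Thursday, which is a business day, so no adjustment is needed.
The final due date is 4 March 2004.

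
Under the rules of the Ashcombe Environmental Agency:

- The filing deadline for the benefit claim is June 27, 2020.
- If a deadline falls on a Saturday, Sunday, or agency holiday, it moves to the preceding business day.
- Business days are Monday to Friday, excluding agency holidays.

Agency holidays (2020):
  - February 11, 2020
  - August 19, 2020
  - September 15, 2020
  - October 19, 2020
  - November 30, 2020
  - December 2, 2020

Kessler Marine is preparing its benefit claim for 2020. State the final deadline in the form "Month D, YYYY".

The statutory due date is June 27, 2020.
June 27, 2020 is a Saturday, so it moves to the preceding business day, June 26, 2020 (Friday).
Final deadline: June 26, 2020.

June 26, 2020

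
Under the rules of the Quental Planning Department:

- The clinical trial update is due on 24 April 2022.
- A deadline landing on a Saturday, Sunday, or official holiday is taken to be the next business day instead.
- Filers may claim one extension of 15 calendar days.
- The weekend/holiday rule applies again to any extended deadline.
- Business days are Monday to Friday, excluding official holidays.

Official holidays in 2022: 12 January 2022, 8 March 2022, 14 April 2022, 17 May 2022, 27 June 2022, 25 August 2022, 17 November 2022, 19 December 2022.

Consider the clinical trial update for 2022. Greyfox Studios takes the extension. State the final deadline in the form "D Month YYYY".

The statutory due date is 24 April 2022.
24 April 2022 is a Sunday; the next business day is 25 April 2022 (Monday).
Add the 15 calendar-day extension to 25 April 2022: 10 May 2022.
10 May 2022 falls on a Tuesday, which is a business day, so no adjustment is needed.
The final due date is 10 May 2022.

10 May 2022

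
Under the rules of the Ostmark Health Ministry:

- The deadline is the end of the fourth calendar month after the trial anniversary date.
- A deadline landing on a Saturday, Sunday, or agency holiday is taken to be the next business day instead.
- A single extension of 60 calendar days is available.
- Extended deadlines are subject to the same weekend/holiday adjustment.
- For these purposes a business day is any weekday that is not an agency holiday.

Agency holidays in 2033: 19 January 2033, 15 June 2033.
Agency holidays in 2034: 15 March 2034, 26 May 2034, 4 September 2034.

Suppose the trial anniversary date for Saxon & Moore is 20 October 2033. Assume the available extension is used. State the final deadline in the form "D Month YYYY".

4 months after 20 October 2033 falls in February 2034; the last day of that month is 28 February 2034.
Since 28 February 2034 is a Tuesday and not a holiday, the date is unchanged.
With the 60-day extension, 28 February 2034 becomes 29 April 2034.
29 April 2034 is a Saturday; the next business day is 1 May 2034 (Monday).
Deadline: 1 May 2034.

1 May 2034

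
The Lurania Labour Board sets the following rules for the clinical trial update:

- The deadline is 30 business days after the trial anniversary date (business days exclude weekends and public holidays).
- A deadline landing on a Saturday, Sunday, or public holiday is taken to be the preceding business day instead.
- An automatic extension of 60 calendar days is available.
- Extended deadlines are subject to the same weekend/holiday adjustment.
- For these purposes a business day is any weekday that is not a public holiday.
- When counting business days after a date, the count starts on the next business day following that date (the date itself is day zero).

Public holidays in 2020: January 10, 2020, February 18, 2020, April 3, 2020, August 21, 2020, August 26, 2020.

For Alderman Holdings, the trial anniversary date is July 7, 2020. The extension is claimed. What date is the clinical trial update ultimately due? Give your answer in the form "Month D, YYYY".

October 16, 2020

Starting the day after July 7, 2020 and counting 30 business days lands on August 18, 2020.
August 18, 2020 is a Tuesday and not a listed holiday, so it stands.
Applying the 60-calendar-day extension: August 18, 2020 + 60 days = October 17, 2020.
Because October 17, 2020 is a Saturday, the deadline becomes October 16, 2020 (Friday).
Final deadline: October 16, 2020.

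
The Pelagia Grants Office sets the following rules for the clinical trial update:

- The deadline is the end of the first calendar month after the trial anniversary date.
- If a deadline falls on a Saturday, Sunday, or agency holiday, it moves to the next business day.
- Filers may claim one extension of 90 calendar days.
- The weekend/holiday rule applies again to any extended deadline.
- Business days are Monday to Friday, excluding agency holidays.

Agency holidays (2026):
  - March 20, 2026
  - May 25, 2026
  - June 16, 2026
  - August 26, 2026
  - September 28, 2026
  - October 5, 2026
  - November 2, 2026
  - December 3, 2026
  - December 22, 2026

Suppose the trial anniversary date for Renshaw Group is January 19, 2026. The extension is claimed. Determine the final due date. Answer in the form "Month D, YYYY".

1 month after January 19, 2026 is February 2026; that month ends on February 28, 2026.
Because February 28, 2026 is a Saturday, the deadline becomes March 2, 2026 (Monday).
The 90-calendar-day extension moves the deadline from March 2, 2026 to May 31, 2026.
May 31, 2026 falls on a Sunday. Rolling to the next business day gives June 1, 2026, a Monday.
The final due date is June 1, 2026.

June 1, 2026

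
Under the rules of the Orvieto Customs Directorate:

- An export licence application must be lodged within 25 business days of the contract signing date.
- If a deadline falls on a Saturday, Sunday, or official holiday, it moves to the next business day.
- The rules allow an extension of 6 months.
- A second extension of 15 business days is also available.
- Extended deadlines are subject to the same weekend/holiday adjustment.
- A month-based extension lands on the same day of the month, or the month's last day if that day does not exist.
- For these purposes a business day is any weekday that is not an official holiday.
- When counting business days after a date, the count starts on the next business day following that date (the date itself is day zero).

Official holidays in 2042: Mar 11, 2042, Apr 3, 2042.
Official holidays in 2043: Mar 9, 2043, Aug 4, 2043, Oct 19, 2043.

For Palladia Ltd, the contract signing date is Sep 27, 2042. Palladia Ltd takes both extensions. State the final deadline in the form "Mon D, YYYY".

May 21, 2043

Counting 25 business days after Sep 27, 2042 (skipping weekends and listed holidays) reaches Oct 31, 2042.
Since Oct 31, 2042 is a Friday and not a holiday, the date is unchanged.
Add 6 months to Oct 31, 2042: Apr 30, 2043 (day 31 does not exist in April, so the month's last day is used).
Apr 30, 2043 falls on a Thursday, which is a business day, so no adjustment is needed.
Counting 15 further business days from Apr 30, 2043 reaches May 21, 2043.
May 21, 2043 is a Thursday and not a listed holiday, so it stands.
Final deadline: May 21, 2043.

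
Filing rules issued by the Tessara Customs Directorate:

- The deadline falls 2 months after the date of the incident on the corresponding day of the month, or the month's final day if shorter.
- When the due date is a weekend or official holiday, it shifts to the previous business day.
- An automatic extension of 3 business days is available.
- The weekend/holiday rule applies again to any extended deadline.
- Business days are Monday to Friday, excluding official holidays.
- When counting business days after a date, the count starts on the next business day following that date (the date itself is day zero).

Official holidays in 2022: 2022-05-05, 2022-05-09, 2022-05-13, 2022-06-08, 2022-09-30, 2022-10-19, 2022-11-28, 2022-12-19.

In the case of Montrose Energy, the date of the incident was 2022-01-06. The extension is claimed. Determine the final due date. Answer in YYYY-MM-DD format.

2 months from 2022-01-06 is 2022-03-06.
Because 2022-03-06 is a Sunday, the deadline becomes 2022-03-04 (Friday).
Counting 3 further business days from 2022-03-04 reaches 2022-03-09.
Since 2022-03-09 is a Wednesday and not a holiday, the date is unchanged.
So the filing is due 2022-03-09.

2022-03-09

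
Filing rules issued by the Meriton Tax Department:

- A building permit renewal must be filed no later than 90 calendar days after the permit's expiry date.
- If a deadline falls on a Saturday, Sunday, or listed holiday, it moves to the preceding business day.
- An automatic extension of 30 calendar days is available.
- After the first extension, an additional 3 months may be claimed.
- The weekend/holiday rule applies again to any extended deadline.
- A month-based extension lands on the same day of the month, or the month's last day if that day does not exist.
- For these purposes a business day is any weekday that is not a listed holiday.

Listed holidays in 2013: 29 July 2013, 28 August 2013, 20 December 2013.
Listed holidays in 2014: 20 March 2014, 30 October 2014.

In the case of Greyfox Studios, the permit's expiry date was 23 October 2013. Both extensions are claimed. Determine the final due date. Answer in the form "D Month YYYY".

20 May 2014

Adding 90 calendar days to 23 October 2013 gives 21 January 2014.
Since 21 January 2014 is a Tuesday and not a holiday, the date is unchanged.
With the 30-day extension, 21 January 2014 becomes 20 February 2014.
20 February 2014 (Thursday) is already a business day.
Applying the 3 months extension: 3 months after 20 February 2014 is 20 May 2014.
20 May 2014 is a Tuesday and not a listed holiday, so it stands.
Final deadline: 20 May 2014.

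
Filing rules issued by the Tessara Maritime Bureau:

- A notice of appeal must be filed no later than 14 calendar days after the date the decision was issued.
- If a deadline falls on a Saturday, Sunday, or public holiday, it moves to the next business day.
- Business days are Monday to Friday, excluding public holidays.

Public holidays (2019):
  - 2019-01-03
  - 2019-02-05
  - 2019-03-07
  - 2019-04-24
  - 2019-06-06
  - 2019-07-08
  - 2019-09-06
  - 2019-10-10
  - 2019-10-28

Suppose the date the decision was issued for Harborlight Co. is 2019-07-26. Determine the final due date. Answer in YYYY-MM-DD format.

2019-08-09

Adding 14 calendar days to 2019-07-26 gives 2019-08-09.
2019-08-09 is a Friday and not a listed holiday, so it stands.
Deadline: 2019-08-09.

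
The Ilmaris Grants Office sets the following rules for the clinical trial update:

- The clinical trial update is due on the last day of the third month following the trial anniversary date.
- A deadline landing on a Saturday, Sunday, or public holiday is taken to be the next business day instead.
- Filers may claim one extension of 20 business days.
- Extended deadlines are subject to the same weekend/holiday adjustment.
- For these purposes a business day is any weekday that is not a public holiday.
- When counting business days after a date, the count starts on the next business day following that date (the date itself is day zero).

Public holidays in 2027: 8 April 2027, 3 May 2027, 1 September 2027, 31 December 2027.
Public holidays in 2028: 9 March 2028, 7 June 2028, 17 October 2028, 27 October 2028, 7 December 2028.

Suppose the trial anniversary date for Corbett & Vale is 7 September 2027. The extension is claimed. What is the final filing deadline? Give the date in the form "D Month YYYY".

31 January 2028

3 months after 7 September 2027 falls in December 2027; the last day of that month is 31 December 2027.
31 December 2027 is a listed holiday; the next business day is 3 January 2028 (Monday).
Counting 20 further business days from 3 January 2028 reaches 31 January 2028.
31 January 2028 falls on a Monday, which is a business day, so no adjustment is needed.
Final deadline: 31 January 2028.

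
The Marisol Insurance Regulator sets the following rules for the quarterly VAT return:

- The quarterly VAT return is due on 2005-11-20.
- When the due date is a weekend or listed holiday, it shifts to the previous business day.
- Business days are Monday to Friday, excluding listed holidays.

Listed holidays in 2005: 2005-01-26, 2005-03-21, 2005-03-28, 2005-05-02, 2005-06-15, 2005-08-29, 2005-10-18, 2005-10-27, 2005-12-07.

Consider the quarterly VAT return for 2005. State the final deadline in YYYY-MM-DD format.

2005-11-18

The statutory due date is 2005-11-20.
2005-11-20 is a Sunday; the preceding business day is 2005-11-18 (Friday).
Deadline: 2005-11-18.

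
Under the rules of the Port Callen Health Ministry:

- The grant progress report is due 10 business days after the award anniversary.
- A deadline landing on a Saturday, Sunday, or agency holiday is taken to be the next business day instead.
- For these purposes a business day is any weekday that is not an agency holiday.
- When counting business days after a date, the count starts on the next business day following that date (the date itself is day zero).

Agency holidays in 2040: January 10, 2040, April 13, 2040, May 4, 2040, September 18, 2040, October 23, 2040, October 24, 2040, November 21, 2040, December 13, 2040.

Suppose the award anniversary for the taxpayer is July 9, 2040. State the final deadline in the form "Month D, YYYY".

Counting 10 business days after July 9, 2040 (skipping weekends and listed holidays) reaches July 23, 2040.
Since July 23, 2040 is a Monday and not a holiday, the date is unchanged.
So the filing is due July 23, 2040.

July 23, 2040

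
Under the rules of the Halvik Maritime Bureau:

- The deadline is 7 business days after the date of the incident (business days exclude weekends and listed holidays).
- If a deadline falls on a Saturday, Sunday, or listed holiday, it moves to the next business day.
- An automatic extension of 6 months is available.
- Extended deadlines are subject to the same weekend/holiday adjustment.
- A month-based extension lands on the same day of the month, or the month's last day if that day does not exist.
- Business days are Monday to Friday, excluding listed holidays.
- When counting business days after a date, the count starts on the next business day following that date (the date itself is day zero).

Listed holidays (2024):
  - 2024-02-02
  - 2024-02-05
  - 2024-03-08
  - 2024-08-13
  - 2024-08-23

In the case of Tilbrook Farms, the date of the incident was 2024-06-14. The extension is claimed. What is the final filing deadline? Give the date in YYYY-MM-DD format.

2024-12-25

Starting the day after 2024-06-14 and counting 7 business days lands on 2024-06-25.
2024-06-25 (Tuesday) is already a business day.
The 6 months extension carries 2024-06-25 to 2024-12-25.
2024-12-25 (Wednesday) is already a business day.
So the filing is due 2024-12-25.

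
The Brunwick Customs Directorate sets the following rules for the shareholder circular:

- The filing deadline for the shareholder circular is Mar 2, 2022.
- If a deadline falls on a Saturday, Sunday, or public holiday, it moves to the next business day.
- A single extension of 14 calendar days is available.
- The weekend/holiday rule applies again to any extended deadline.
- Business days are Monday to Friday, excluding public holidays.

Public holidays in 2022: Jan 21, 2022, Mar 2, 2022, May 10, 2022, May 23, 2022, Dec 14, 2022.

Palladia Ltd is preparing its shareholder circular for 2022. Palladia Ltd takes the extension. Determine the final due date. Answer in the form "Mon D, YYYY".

Mar 17, 2022

The stated deadline is Mar 2, 2022.
Mar 2, 2022 is a listed holiday; the next business day is Mar 3, 2022 (Thursday).
Add the 14 calendar-day extension to Mar 3, 2022: Mar 17, 2022.
Mar 17, 2022 falls on a Thursday, which is a business day, so no adjustment is needed.
So the filing is due Mar 17, 2022.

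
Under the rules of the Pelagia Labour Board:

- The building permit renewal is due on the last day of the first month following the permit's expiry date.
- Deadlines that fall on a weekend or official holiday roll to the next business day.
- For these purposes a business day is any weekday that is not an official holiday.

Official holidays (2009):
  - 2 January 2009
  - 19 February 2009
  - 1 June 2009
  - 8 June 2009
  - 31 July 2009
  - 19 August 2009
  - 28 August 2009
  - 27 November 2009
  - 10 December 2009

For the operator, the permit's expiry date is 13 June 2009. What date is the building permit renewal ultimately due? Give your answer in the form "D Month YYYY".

1 month after 13 June 2009 is July 2009; that month ends on 31 July 2009.
31 July 2009 falls on a listed holiday. Rolling to the next business day gives 3 August 2009, a Monday.
Deadline: 3 August 2009.

3 August 2009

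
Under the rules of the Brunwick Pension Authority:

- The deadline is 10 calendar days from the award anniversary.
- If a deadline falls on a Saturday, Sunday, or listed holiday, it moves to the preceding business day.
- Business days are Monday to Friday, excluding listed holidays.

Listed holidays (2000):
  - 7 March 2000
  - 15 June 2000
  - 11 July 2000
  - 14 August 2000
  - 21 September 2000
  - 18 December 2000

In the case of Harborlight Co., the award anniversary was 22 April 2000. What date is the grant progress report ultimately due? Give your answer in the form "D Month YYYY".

2 May 2000

Trigger date 22 April 2000 + 10 calendar days = 2 May 2000.
2 May 2000 is a Tuesday and not a listed holiday, so it stands.
The final due date is 2 May 2000.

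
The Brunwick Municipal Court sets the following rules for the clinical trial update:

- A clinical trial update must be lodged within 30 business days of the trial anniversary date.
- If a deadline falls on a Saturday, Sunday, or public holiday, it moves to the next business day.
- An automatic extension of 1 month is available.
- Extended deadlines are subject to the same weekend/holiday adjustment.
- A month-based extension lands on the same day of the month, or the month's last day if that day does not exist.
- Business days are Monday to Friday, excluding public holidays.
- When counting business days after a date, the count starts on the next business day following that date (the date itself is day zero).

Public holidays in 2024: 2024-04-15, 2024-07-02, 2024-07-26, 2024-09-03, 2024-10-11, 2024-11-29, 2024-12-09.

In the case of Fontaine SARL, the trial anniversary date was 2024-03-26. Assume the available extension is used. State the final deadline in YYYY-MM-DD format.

2024-06-10

Starting the day after 2024-03-26 and counting 30 business days lands on 2024-05-08.
2024-05-08 (Wednesday) is already a business day.
Applying the 1 month extension: 1 month after 2024-05-08 is 2024-06-08.
2024-06-08 is a Saturday; the next business day is 2024-06-10 (Monday).
Deadline: 2024-06-10.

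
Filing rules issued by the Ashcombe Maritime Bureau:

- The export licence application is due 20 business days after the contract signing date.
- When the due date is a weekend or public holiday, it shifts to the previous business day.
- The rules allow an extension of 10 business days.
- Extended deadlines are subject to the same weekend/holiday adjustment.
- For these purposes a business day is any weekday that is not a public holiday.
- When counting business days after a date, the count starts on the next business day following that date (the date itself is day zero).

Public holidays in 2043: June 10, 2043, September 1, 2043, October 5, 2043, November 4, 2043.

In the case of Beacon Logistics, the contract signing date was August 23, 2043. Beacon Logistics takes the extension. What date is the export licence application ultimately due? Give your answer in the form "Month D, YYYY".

20 business days after August 23, 2043, excluding weekends and holidays, is September 21, 2043.
September 21, 2043 is a Monday and not a listed holiday, so it stands.
Applying the 10-business-day extension: 10 business days after September 21, 2043 is October 6, 2043.
Since October 6, 2043 is a Tuesday and not a holiday, the date is unchanged.
The final due date is October 6, 2043.

October 6, 2043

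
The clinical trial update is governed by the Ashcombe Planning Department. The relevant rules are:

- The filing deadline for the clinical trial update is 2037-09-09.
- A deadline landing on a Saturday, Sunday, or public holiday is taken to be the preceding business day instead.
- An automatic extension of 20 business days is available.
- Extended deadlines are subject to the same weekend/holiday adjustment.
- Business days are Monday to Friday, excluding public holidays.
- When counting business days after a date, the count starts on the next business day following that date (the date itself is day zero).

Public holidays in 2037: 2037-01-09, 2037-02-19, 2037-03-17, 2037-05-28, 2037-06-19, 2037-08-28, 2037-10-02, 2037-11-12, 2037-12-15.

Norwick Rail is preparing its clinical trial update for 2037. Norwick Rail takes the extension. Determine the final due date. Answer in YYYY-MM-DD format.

Start from the fixed due date, 2037-09-09.
2037-09-09 (Wednesday) is already a business day.
The 20-business-day extension runs from 2037-09-09 to 2037-10-08.
Since 2037-10-08 is a Thursday and not a holiday, the date is unchanged.
Final deadline: 2037-10-08.

2037-10-08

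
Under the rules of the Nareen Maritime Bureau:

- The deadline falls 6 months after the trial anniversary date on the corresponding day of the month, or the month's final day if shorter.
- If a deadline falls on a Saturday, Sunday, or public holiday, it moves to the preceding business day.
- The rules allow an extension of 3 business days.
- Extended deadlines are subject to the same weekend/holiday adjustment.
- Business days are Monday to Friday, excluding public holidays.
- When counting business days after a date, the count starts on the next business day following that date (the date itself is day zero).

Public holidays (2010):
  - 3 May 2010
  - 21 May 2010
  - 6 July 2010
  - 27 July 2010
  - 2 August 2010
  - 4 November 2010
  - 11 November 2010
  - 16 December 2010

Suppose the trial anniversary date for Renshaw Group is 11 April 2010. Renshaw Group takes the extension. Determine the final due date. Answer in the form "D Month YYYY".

14 October 2010

6 months from 11 April 2010 is 11 October 2010.
11 October 2010 (Monday) is already a business day.
Counting 3 further business days from 11 October 2010 reaches 14 October 2010.
14 October 2010 is a Thursday and not a listed holiday, so it stands.
The final due date is 14 October 2010.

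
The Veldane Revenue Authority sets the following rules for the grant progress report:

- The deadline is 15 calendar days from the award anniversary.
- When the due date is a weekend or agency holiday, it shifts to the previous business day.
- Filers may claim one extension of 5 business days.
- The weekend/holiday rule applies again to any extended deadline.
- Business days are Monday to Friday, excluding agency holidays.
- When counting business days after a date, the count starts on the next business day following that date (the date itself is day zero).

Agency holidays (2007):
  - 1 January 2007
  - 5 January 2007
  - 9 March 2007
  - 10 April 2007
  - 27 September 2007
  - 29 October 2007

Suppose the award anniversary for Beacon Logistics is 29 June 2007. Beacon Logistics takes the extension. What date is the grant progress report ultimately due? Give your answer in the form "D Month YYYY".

Trigger date 29 June 2007 + 15 calendar days = 14 July 2007.
Because 14 July 2007 is a Saturday, the deadline becomes 13 July 2007 (Friday).
The 5-business-day extension runs from 13 July 2007 to 20 July 2007.
Since 20 July 2007 is a Friday and not a holiday, the date is unchanged.
Deadline: 20 July 2007.

20 July 2007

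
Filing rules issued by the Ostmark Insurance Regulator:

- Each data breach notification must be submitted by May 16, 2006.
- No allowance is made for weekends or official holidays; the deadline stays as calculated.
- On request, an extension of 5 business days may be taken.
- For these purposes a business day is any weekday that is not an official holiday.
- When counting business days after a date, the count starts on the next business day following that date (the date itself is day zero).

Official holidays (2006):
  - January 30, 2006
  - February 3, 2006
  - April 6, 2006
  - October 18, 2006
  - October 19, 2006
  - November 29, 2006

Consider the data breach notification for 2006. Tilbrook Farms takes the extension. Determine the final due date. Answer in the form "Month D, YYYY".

May 23, 2006

The stated deadline is May 16, 2006.
No adjustment is made for weekends or holidays, so May 16, 2006 stands.
The 5-business-day extension runs from May 16, 2006 to May 23, 2006.
May 23, 2006 is a Tuesday; no weekend or holiday adjustment applies.
Final deadline: May 23, 2006.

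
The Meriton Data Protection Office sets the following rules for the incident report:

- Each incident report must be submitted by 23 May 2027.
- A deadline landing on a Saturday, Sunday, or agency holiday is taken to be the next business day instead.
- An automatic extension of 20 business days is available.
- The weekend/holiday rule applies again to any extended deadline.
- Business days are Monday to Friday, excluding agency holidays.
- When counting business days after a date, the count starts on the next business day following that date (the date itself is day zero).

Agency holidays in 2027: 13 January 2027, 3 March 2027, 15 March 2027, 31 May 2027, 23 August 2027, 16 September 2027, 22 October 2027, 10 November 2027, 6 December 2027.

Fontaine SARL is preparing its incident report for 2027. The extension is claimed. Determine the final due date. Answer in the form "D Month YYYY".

The stated deadline is 23 May 2027.
23 May 2027 is a Sunday; the next business day is 24 May 2027 (Monday).
Applying the 20-business-day extension: 20 business days after 24 May 2027 is 22 June 2027.
22 June 2027 falls on a Tuesday, which is a business day, so no adjustment is needed.
The final due date is 22 June 2027.

22 June 2027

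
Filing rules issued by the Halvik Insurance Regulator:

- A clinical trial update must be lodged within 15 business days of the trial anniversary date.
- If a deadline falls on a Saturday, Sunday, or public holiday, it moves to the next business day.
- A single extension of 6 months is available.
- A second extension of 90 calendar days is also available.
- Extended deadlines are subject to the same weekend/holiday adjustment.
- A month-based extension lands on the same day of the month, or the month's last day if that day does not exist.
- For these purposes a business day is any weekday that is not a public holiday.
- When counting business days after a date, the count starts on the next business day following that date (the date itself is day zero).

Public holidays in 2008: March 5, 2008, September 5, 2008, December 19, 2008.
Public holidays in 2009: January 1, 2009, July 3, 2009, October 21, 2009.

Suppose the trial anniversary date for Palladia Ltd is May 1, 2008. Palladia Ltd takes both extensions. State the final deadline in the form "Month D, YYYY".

February 23, 2009

Starting the day after May 1, 2008 and counting 15 business days lands on May 22, 2008.
Since May 22, 2008 is a Thursday and not a holiday, the date is unchanged.
Applying the 6 months extension: 6 months after May 22, 2008 is November 22, 2008.
November 22, 2008 is a Saturday, so it moves to the next business day, November 24, 2008 (Monday).
With the 90-day extension, November 24, 2008 becomes February 22, 2009.
February 22, 2009 is a Sunday, so it moves to the next business day, February 23, 2009 (Monday).
The final due date is February 23, 2009.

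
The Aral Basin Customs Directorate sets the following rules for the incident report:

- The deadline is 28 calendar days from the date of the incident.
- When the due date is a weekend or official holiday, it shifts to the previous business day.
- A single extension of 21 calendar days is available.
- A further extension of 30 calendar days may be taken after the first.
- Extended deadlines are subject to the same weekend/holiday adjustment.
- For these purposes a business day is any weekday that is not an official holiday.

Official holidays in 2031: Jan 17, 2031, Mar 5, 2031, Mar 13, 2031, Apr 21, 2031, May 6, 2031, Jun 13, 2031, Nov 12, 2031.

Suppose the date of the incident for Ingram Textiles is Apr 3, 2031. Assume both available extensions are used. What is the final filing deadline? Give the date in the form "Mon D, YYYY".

Jun 20, 2031

Adding 28 calendar days to Apr 3, 2031 gives May 1, 2031.
Since May 1, 2031 is a Thursday and not a holiday, the date is unchanged.
Applying the 21-calendar-day extension: May 1, 2031 + 21 days = May 22, 2031.
Since May 22, 2031 is a Thursday and not a holiday, the date is unchanged.
Applying the 30-calendar-day extension: May 22, 2031 + 30 days = Jun 21, 2031.
Jun 21, 2031 is a Saturday; the preceding business day is Jun 20, 2031 (Friday).
Deadline: Jun 20, 2031.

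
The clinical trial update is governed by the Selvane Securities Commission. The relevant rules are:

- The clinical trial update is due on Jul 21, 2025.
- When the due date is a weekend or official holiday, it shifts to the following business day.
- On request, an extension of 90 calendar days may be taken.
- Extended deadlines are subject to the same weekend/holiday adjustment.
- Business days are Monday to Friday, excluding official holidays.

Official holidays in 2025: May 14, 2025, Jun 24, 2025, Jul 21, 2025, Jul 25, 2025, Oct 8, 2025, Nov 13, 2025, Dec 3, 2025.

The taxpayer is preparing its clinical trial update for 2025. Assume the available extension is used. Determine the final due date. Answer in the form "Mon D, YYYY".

Oct 20, 2025

The stated deadline is Jul 21, 2025.
Jul 21, 2025 falls on a listed holiday. Rolling to the next business day gives Jul 22, 2025, a Tuesday.
Add the 90 calendar-day extension to Jul 22, 2025: Oct 20, 2025.
Oct 20, 2025 (Monday) is already a business day.
The final due date is Oct 20, 2025.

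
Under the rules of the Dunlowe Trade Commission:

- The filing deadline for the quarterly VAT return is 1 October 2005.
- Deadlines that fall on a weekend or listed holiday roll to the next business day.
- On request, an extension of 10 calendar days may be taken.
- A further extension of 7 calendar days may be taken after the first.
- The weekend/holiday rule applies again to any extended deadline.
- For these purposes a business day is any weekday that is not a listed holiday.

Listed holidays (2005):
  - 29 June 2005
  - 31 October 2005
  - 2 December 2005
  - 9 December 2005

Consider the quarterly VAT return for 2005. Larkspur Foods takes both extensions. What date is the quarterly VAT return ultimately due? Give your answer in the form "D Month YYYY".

20 October 2005

Start from the fixed due date, 1 October 2005.
1 October 2005 falls on a Saturday. Rolling to the next business day gives 3 October 2005, a Monday.
The 10-calendar-day extension moves the deadline from 3 October 2005 to 13 October 2005.
13 October 2005 falls on a Thursday, which is a business day, so no adjustment is needed.
The 7-calendar-day extension moves the deadline from 13 October 2005 to 20 October 2005.
20 October 2005 (Thursday) is already a business day.
Deadline: 20 October 2005.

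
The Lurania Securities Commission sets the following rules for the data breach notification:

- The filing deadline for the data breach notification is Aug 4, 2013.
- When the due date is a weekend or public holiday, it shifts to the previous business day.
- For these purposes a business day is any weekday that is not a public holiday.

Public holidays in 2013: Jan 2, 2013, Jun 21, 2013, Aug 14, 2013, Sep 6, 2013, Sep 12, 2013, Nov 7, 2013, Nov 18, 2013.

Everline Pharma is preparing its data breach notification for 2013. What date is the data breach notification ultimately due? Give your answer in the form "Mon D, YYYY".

The statutory due date is Aug 4, 2013.
Aug 4, 2013 is a Sunday, so it moves to the preceding business day, Aug 2, 2013 (Friday).
Deadline: Aug 2, 2013.

Aug 2, 2013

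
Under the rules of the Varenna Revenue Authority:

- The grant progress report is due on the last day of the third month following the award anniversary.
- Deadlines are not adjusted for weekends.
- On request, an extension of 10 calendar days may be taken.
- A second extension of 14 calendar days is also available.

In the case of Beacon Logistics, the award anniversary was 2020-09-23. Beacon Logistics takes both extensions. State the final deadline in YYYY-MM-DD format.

The third month after 2020-09-23 is December 2020, whose last day is 2020-12-31.
2020-12-31 is a Thursday; no weekend or holiday adjustment applies.
Add the 10 calendar-day extension to 2020-12-31: 2021-01-10.
2021-01-10 is a Sunday; no weekend or holiday adjustment applies.
Add the 14 calendar-day extension to 2021-01-10: 2021-01-24.
2021-01-24 is a Sunday; no weekend or holiday adjustment applies.
Final deadline: 2021-01-24.

2021-01-24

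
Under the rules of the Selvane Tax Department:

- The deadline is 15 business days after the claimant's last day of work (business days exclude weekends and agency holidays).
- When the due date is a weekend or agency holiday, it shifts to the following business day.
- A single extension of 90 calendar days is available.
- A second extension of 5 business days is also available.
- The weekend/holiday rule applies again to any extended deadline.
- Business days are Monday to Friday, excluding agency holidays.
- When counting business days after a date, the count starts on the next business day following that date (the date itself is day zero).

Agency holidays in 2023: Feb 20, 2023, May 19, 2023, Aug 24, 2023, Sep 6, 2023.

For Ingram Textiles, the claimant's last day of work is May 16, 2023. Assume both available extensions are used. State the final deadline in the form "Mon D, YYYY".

Sep 13, 2023

Counting 15 business days after May 16, 2023 (skipping weekends and listed holidays) reaches Jun 7, 2023.
Jun 7, 2023 falls on a Wednesday, which is a business day, so no adjustment is needed.
The 90-calendar-day extension moves the deadline from Jun 7, 2023 to Sep 5, 2023.
Since Sep 5, 2023 is a Tuesday and not a holiday, the date is unchanged.
Applying the 5-business-day extension: 5 business days after Sep 5, 2023 is Sep 13, 2023.
Sep 13, 2023 is a Wednesday and not a listed holiday, so it stands.
Final deadline: Sep 13, 2023.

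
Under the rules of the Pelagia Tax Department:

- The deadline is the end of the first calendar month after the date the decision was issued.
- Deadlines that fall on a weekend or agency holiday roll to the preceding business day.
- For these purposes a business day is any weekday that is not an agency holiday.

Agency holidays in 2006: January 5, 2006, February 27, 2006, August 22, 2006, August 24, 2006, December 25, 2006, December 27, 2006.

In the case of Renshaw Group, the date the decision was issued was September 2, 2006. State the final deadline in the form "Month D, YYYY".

October 31, 2006

The first month after September 2, 2006 is October 2006, whose last day is October 31, 2006.
October 31, 2006 (Tuesday) is already a business day.
The final due date is October 31, 2006.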